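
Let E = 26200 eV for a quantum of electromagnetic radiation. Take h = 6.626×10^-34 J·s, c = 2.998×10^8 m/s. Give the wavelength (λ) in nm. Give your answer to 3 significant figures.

0.0473 nm

Rearranging E = h·c/λ for λ: λ = hc/E.
E = 26200 eV = 4.198×10^-15 J; h = 6.626×10^-34 J·s; c = 2.998×10^8 m/s.
λ = 4.732×10^-11 m
4.732×10^-11 m × (1 nm / 1.000×10^-9 m) = 0.04732 nm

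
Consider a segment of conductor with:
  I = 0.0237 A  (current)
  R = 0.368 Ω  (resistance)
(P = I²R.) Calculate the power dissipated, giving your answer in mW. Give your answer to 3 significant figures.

0.207 mW

Directly: P = I²R.
I = 0.0237 A; R = 0.368 Ω.
P = 2.067×10^-4 W
2.067×10^-4 W × (1 mW / 0.001000 W) = 0.2067 mW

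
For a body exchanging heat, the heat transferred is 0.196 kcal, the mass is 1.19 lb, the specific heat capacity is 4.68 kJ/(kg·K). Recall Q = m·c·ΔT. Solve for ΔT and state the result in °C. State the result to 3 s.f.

0.325 °C

Rearranging: ΔT = Q/(m·c).
Q = 0.196 kcal = 820.1 J; m = 1.19 lb = 0.5398 kg; c = 4.68 kJ/(kg·K) = 4680 J/(kg·K).
ΔT = 0.3246 K
Since 1 °C = 1 K, 0.3246 °C.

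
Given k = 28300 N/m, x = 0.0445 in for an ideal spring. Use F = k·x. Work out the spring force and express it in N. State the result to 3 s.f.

Directly: F = kx.
k = 28300 N/m; x = 0.0445 in = 0.001130 m.
F = 31.99 N

32.0 N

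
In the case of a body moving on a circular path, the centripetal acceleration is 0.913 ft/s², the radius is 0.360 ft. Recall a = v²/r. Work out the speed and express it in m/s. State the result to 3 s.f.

0.175 m/s

Rearranging: v = √(a·r).
a = 0.913 ft/s² = 0.2783 m/s²; r = 0.360 ft = 0.1097 m.
v = 0.1747 m/s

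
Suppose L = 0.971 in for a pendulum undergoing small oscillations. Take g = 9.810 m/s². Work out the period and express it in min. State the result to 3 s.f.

Directly: T = 2π√(L/g).
L = 0.971 in = 0.02466 m; g = 9.810 m/s².
T = 0.3150 s
0.3150 s × (1 min / 60.00 s) = 0.005251 min

0.00525 min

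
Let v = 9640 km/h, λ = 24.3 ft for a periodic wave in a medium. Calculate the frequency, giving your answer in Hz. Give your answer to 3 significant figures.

362 Hz

Rearranging: f = v/λ.
v = 9640 km/h = 2678 m/s; λ = 24.3 ft = 7.407 m.
f = 361.5 Hz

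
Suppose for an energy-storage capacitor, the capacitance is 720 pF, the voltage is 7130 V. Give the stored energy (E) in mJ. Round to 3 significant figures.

18.3 mJ

Directly: E = ½CV².
C = 720 pF = 7.200×10^-10 F; V = 7130 V.
E = 0.01830 J
0.01830 J × (1 mJ / 0.001000 J) = 18.30 mJ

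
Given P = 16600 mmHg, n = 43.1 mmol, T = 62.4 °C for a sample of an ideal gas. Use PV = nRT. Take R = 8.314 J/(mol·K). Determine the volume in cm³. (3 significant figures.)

54.3 cm³

Rearranging: V = nRT/P.
P = 16600 mmHg = 2.213×10^6 Pa; n = 43.1 mmol = 0.04310 mol; T = 62.4 °C = 335.5 K; R = 8.314 J/(mol·K).
V = 5.433×10^-5 m³
5.433×10^-5 m³ × (1 cm³ / 1.000×10^-6 m³) = 54.33 cm³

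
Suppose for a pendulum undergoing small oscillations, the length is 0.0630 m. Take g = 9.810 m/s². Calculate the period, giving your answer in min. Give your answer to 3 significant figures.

0.00839 min

T is given directly by: T = 2π√(L/g).
L = 0.0630 m; g = 9.810 m/s².
T = 0.5035 s
0.5035 s × (1 min / 60.00 s) = 0.008392 min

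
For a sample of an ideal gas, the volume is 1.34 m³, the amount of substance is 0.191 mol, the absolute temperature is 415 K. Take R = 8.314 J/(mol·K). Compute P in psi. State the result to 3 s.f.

From the ideal-gas law: P = nRT/V.
V = 1.34 m³; n = 0.191 mol; T = 415 K; R = 8.314 J/(mol·K).
P = 491.8 Pa
491.8 Pa × (1 psi / 6895 Pa) = 0.07133 psi

0.0713 psi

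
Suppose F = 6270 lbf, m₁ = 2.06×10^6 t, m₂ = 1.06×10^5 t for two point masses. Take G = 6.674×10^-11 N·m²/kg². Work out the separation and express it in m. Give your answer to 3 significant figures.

22.9 m

From Newton's law of gravitation: r = √(G·m₁m₂/F).
F = 6270 lbf = 27890 N; m₁ = 2.06×10^6 t = 2.060×10^9 kg; m₂ = 1.06×10^5 t = 1.060×10^8 kg; G = 6.674×10^-11 N·m²/kg².
r = 22.86 m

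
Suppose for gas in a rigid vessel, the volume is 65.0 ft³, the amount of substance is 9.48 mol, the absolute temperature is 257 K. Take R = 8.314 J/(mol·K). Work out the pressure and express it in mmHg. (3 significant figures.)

82.5 mmHg

From the ideal-gas law: P = nRT/V.
V = 65.0 ft³ = 1.841 m³; n = 9.48 mol; T = 257 K; R = 8.314 J/(mol·K).
P = 11005 Pa
11005 Pa × (1 mmHg / 133.3 Pa) = 82.55 mmHg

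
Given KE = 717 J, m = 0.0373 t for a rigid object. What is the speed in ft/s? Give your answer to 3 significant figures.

Solving KE = ½mv² for v: v = √(2·KE/m).
KE = 717 J; m = 0.0373 t = 37.30 kg.
v = 6.200 m/s
6.200 m/s × (1 ft/s / 0.3048 m/s) = 20.34 ft/s

20.3 ft/s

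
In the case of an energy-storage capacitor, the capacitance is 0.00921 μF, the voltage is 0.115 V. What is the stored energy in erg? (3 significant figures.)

Directly: E = ½CV².
C = 0.00921 μF = 9.210×10^-9 F; V = 0.115 V.
E = 6.090×10^-11 J  (the unit combination reduces to kg·m²/s² = J)
6.090×10^-11 J × (1 erg / 1.000×10^-7 J) = 6.090×10^-4 erg

6.09×10^-4 erg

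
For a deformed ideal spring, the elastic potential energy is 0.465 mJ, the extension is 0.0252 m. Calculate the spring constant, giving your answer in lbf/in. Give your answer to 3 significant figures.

0.00836 lbf/in

Solving U = ½k·x² for k: k = 2U/x².
U = 0.465 mJ = 4.650×10^-4 J; x = 0.0252 m.
k = 1.464 N/m
1.464 N/m × (1 lbf/in / 175.1 N/m) = 0.008362 lbf/in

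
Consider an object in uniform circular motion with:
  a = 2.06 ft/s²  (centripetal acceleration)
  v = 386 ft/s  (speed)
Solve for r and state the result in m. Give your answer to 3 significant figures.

22000 m

Solving a = v²/r for r: r = v²/a.
a = 2.06 ft/s² = 0.6279 m/s²; v = 386 ft/s = 117.7 m/s.
r = 22046 m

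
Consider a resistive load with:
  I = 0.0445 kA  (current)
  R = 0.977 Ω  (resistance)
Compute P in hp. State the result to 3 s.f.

P is given directly by: P = I²R.
I = 0.0445 kA = 44.50 A; R = 0.977 Ω.
P = 1935 W  (the unit combination reduces to kg·m²/s³ = W)
1935 W × (1 hp / 745.7 W) = 2.594 hp

2.59 hp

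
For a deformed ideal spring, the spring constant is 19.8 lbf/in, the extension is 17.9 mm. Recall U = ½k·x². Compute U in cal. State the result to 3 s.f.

Directly: U = ½kx².
k = 19.8 lbf/in = 3468 N/m; x = 17.9 mm = 0.01790 m.
U = 0.5555 J  (the unit combination reduces to kg·m²/s² = J)
0.5555 J × (1 cal / 4.184 J) = 0.1328 cal

0.133 cal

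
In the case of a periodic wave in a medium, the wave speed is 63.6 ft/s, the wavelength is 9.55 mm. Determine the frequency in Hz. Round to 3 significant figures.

2030 Hz

Rearranging: f = v/λ.
v = 63.6 ft/s = 19.39 m/s; λ = 9.55 mm = 0.009550 m.
f = 2030 Hz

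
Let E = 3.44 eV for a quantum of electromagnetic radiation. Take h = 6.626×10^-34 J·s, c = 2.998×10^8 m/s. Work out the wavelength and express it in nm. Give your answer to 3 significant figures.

Solving E = h·c/λ for λ: λ = hc/E.
E = 3.44 eV = 5.511×10^-19 J; h = 6.626×10^-34 J·s; c = 2.998×10^8 m/s.
λ = 3.604×10^-7 m
3.604×10^-7 m × (1 nm / 1.000×10^-9 m) = 360.4 nm

360 nm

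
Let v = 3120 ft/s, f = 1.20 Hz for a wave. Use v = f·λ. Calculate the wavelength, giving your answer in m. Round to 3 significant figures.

792 m

Solving v = f·λ for λ: λ = v/f.
v = 3120 ft/s = 951.0 m/s; f = 1.20 Hz.
λ = 792.5 m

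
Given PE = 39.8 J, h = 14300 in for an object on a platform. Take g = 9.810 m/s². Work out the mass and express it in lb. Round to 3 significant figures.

0.0246 lb

Solving PE = m·g·h for m: m = PE/(g·h).
PE = 39.8 J; h = 14300 in = 363.2 m; g = 9.810 m/s².
m = 0.01117 kg
0.01117 kg × (1 lb / 0.4536 kg) = 0.02463 lb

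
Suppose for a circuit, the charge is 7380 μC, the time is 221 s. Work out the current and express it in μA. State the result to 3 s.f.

Solving q = I·t for I: I = q/t.
q = 7380 μC = 0.007380 C; t = 221 s.
I = 3.339×10^-5 A
3.339×10^-5 A × (1 μA / 1.000×10^-6 A) = 33.39 μA

33.4 μA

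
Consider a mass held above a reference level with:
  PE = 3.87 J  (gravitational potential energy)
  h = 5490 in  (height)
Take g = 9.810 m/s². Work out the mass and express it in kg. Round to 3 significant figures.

Rearranging PE = m·g·h for m: m = PE/(g·h).
PE = 3.87 J; h = 5490 in = 139.4 m; g = 9.810 m/s².
m = 0.002829 kg

0.00283 kg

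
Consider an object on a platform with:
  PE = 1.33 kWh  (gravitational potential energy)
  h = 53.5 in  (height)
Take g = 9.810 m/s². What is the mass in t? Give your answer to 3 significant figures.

359 t

Rearranging PE = m·g·h for m: m = PE/(g·h).
PE = 1.33 kWh = 4.788×10^6 J; h = 53.5 in = 1.359 m; g = 9.810 m/s².
m = 3.592×10^5 kg
3.592×10^5 kg × (1 t / 1000 kg) = 359.2 t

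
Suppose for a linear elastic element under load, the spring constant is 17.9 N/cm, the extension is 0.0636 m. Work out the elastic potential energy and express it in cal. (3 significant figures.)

Directly: U = ½kx².
k = 17.9 N/cm = 1790 N/m; x = 0.0636 m.
U = 3.620 J  (the unit combination reduces to kg·m²/s² = J)
3.620 J × (1 cal / 4.184 J) = 0.8653 cal

0.865 cal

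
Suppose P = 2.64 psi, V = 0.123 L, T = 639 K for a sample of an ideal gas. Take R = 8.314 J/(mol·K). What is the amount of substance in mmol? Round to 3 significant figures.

0.421 mmol

Solving PV = nRT for n: n = PV/(RT).
P = 2.64 psi = 18202 Pa; V = 0.123 L = 1.230×10^-4 m³; T = 639 K; R = 8.314 J/(mol·K).
n = 4.214×10^-4 mol
4.214×10^-4 mol × (1 mmol / 0.001000 mol) = 0.4214 mmol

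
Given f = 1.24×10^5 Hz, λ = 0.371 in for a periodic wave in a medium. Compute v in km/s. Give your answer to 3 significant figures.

1.17 km/s

v is given directly by: v = fλ.
f = 1.24×10^5 Hz; λ = 0.371 in = 0.009423 m.
v = 1169 m/s
1169 m/s × (1 km/s / 1000 m/s) = 1.169 km/s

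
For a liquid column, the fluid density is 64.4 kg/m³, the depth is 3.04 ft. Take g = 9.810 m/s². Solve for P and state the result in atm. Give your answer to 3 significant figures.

0.00578 atm

Directly: P = ρgh.
ρ = 64.4 kg/m³; h = 3.04 ft = 0.9266 m; g = 9.810 m/s².
P = 585.4 Pa
585.4 Pa × (1 atm / 1.013×10^5 Pa) = 0.005777 atm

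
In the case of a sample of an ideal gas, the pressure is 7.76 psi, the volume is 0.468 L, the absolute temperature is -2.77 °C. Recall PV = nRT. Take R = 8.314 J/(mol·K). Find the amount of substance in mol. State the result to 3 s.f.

From the ideal-gas law: n = PV/(RT).
P = 7.76 psi = 53503 Pa; V = 0.468 L = 4.680×10^-4 m³; T = -2.77 °C = 270.4 K; R = 8.314 J/(mol·K).
n = 0.01114 mol

0.0111 mol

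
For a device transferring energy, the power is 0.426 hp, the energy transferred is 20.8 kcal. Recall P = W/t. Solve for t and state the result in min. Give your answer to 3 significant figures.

Solving P = W/t for t: t = W/P.
P = 0.426 hp = 317.7 W; W = 20.8 kcal = 87027 J.
t = 274.0 s
274.0 s × (1 min / 60.00 s) = 4.566 min

4.57 min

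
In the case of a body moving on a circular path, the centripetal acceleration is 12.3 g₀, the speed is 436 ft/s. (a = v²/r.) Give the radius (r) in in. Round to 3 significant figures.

Solving a = v²/r for r: r = v²/a.
a = 12.3 g₀ = 120.6 m/s²; v = 436 ft/s = 132.9 m/s.
r = 146.4 m
146.4 m × (1 in / 0.02540 m) = 5764 in

5760 in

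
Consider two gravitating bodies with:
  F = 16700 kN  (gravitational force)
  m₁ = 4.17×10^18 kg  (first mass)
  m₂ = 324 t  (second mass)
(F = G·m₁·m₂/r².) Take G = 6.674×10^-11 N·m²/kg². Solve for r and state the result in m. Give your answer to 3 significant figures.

Rearranging F = G·m₁·m₂/r² for r: r = √(G·m₁m₂/F).
F = 16700 kN = 1.670×10^7 N; m₁ = 4.17×10^18 kg; m₂ = 324 t = 3.240×10^5 kg; G = 6.674×10^-11 N·m²/kg².
r = 2324 m

2320 m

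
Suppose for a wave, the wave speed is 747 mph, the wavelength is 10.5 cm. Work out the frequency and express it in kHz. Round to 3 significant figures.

3.18 kHz

Rearranging v = f·λ for f: f = v/λ.
v = 747 mph = 333.9 m/s; λ = 10.5 cm = 0.1050 m.
f = 3180 Hz
3180 Hz × (1 kHz / 1000 Hz) = 3.180 kHz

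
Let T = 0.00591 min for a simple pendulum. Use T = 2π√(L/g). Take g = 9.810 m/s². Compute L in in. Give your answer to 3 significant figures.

Solving T = 2π√(L/g) for L: L = g·(T/2π)².
T = 0.00591 min = 0.3546 s; g = 9.810 m/s².
L = 0.03125 m
0.03125 m × (1 in / 0.02540 m) = 1.230 in

1.23 in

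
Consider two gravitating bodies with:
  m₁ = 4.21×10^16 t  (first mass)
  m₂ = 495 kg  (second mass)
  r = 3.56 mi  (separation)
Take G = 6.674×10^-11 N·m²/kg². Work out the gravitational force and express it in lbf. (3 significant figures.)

9530 lbf

From Newton's law of gravitation: F = Gm₁m₂/r².
m₁ = 4.21×10^16 t = 4.210×10^19 kg; m₂ = 495 kg; r = 3.56 mi = 5729 m; G = 6.674×10^-11 N·m²/kg².
F = 42372 N
42372 N × (1 lbf / 4.448 N) = 9526 lbf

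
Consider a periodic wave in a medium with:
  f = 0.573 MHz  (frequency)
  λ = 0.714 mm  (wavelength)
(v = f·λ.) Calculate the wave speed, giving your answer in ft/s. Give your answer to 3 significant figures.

1340 ft/s

v is given directly by: v = fλ.
f = 0.573 MHz = 5.730×10^5 Hz; λ = 0.714 mm = 7.140×10^-4 m.
v = 409.1 m/s
409.1 m/s × (1 ft/s / 0.3048 m/s) = 1342 ft/s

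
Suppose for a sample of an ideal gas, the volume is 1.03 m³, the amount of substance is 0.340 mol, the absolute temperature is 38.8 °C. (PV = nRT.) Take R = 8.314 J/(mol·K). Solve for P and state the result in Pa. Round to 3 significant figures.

856 Pa

From the ideal-gas law: P = nRT/V.
V = 1.03 m³; n = 0.340 mol; T = 38.8 °C = 311.9 K; R = 8.314 J/(mol·K).
P = 856.1 Pa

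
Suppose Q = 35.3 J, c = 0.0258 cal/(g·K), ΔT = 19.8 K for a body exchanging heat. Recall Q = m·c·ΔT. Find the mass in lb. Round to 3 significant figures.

Solving Q = m·c·ΔT for m: m = Q/(c·ΔT).
Q = 35.3 J; c = 0.0258 cal/(g·K) = 107.9 J/(kg·K); ΔT = 19.8 K.
m = 0.01652 kg
0.01652 kg × (1 lb / 0.4536 kg) = 0.03641 lb

0.0364 lb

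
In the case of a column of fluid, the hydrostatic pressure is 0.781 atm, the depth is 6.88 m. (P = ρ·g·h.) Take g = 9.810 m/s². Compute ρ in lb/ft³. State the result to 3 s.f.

73.2 lb/ft³

Rearranging P = ρ·g·h for ρ: ρ = P/(g·h).
P = 0.781 atm = 79135 Pa; h = 6.88 m; g = 9.810 m/s².
ρ = 1172 kg/m³
1172 kg/m³ × (1 lb/ft³ / 16.02 kg/m³) = 73.20 lb/ft³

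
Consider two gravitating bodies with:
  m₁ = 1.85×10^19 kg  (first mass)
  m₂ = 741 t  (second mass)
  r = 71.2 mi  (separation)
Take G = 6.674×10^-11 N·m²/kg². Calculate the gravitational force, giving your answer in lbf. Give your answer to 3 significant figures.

15700 lbf

From Newton's law of gravitation: F = Gm₁m₂/r².
m₁ = 1.85×10^19 kg; m₂ = 741 t = 7.410×10^5 kg; r = 71.2 mi = 1.146×10^5 m; G = 6.674×10^-11 N·m²/kg².
F = 69682 N  (the unit combination reduces to kg·m/s² = N)
69682 N × (1 lbf / 4.448 N) = 15665 lbf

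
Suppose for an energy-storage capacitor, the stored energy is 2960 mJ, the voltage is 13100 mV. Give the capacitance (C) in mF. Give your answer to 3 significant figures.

34.5 mF

Rearranging E = ½C·V² for C: C = 2E/V².
E = 2960 mJ = 2.960 J; V = 13100 mV = 13.10 V.
C = 0.03450 F
0.03450 F × (1 mF / 0.001000 F) = 34.50 mF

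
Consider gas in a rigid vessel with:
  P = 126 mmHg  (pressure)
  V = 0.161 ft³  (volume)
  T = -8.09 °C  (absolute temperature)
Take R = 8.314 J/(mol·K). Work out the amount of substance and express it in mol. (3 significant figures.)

From the ideal-gas law: n = PV/(RT).
P = 126 mmHg = 16799 Pa; V = 0.161 ft³ = 0.004559 m³; T = -8.09 °C = 265.1 K; R = 8.314 J/(mol·K).
n = 0.03475 mol

0.0348 mol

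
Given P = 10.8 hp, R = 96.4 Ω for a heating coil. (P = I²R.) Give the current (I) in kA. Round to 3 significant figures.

0.00914 kA

Rearranging P = I²R for I: I = √(P/R).
P = 10.8 hp = 8054 W; R = 96.4 Ω.
I = 9.140 A
9.140 A × (1 kA / 1000 A) = 0.009140 kA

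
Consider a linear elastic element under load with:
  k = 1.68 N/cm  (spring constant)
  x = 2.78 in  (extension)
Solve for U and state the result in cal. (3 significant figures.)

0.100 cal

U is given directly by: U = ½kx².
k = 1.68 N/cm = 168.0 N/m; x = 2.78 in = 0.07061 m.
U = 0.4188 J
0.4188 J × (1 cal / 4.184 J) = 0.1001 cal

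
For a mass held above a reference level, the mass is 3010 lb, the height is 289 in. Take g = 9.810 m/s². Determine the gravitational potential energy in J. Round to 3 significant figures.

Directly: PE = mgh.
m = 3010 lb = 1365 kg; h = 289 in = 7.341 m; g = 9.810 m/s².
PE = 98318 J  (the unit combination reduces to kg·m²/s² = J)

98300 J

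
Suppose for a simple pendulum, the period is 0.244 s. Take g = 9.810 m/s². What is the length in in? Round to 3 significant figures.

0.582 in

Rearranging: L = g·(T/2π)².
T = 0.244 s; g = 9.810 m/s².
L = 0.01479 m
0.01479 m × (1 in / 0.02540 m) = 0.5824 in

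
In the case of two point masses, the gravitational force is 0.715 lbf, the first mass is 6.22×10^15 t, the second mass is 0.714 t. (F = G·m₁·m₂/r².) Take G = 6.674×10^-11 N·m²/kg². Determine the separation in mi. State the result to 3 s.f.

Solving F = G·m₁·m₂/r² for r: r = √(G·m₁m₂/F).
F = 0.715 lbf = 3.180 N; m₁ = 6.22×10^15 t = 6.220×10^18 kg; m₂ = 0.714 t = 714.0 kg; G = 6.674×10^-11 N·m²/kg².
r = 3.053×10^5 m
3.053×10^5 m × (1 mi / 1609 m) = 189.7 mi

190 mi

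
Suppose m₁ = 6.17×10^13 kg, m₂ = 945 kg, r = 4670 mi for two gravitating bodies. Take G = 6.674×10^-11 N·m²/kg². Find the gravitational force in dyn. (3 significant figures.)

0.00689 dyn

Directly: F = Gm₁m₂/r².
m₁ = 6.17×10^13 kg; m₂ = 945 kg; r = 4670 mi = 7.516×10^6 m; G = 6.674×10^-11 N·m²/kg².
F = 6.889×10^-8 N
6.889×10^-8 N × (1 dyn / 1.000×10^-5 N) = 0.006889 dyn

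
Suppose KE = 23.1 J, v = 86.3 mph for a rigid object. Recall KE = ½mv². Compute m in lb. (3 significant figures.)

Rearranging KE = ½mv² for m: m = 2·KE/v².
KE = 23.1 J; v = 86.3 mph = 38.58 m/s.
m = 0.03104 kg
0.03104 kg × (1 lb / 0.4536 kg) = 0.06843 lb

0.0684 lb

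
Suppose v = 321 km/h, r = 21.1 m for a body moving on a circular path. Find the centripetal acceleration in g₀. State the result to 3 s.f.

Directly: a = v²/r.
v = 321 km/h = 89.17 m/s; r = 21.1 m.
a = 376.8 m/s²
376.8 m/s² × (1 g₀ / 9.807 m/s²) = 38.42 g₀

38.4 g₀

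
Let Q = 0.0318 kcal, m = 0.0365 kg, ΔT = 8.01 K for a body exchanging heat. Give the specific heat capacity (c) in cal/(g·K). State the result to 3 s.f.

Rearranging Q = m·c·ΔT for c: c = Q/(m·ΔT).
Q = 0.0318 kcal = 133.1 J; m = 0.0365 kg; ΔT = 8.01 K.
c = 455.1 J/(kg·K)
455.1 J/(kg·K) × (1 cal/(g·K) / 4184 J/(kg·K)) = 0.1088 cal/(g·K)

0.109 cal/(g·K)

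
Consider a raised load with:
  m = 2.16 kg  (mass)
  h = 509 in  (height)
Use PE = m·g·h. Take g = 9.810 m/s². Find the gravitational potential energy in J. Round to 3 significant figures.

PE is given directly by: PE = mgh.
m = 2.16 kg; h = 509 in = 12.93 m; g = 9.810 m/s².
PE = 274.0 J

274 J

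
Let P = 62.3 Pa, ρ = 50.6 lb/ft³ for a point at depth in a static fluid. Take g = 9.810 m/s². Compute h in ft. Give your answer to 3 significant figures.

0.0257 ft

Solving P = ρ·g·h for h: h = P/(ρ·g).
P = 62.3 Pa; ρ = 50.6 lb/ft³ = 810.5 kg/m³; g = 9.810 m/s².
h = 0.007835 m
0.007835 m × (1 ft / 0.3048 m) = 0.02571 ft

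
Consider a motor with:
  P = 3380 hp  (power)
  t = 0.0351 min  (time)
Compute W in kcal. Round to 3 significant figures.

1270 kcal

Rearranging P = W/t for W: W = P·t.
P = 3380 hp = 2.520×10^6 W; t = 0.0351 min = 2.106 s.
W = 5.308×10^6 J
5.308×10^6 J × (1 kcal / 4184 J) = 1269 kcal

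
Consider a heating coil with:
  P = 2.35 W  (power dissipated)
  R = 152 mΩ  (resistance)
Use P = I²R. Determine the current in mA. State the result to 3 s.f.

Solving P = I²R for I: I = √(P/R).
P = 2.35 W; R = 152 mΩ = 0.1520 Ω.
I = 3.932 A
3.932 A × (1 mA / 0.001000 A) = 3932 mA

3930 mA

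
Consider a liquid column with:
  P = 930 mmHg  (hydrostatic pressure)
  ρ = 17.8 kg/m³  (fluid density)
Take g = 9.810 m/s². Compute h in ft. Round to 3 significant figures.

2330 ft

Rearranging P = ρ·g·h for h: h = P/(ρ·g).
P = 930 mmHg = 1.240×10^5 Pa; ρ = 17.8 kg/m³; g = 9.810 m/s².
h = 710.1 m
710.1 m × (1 ft / 0.3048 m) = 2330 ft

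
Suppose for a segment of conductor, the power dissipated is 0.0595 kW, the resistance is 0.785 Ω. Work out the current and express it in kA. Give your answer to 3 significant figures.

0.00871 kA

Rearranging: I = √(P/R).
P = 0.0595 kW = 59.50 W; R = 0.785 Ω.
I = 8.706 A
8.706 A × (1 kA / 1000 A) = 0.008706 kA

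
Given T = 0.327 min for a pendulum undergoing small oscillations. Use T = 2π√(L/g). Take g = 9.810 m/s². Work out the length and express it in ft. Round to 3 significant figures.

Solving T = 2π√(L/g) for L: L = g·(T/2π)².
T = 0.327 min = 19.62 s; g = 9.810 m/s².
L = 95.65 m
95.65 m × (1 ft / 0.3048 m) = 313.8 ft

314 ft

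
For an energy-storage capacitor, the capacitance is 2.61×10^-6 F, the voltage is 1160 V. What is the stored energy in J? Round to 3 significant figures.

E is given directly by: E = ½CV².
C = 2.61×10^-6 F; V = 1160 V.
E = 1.756 J

1.76 J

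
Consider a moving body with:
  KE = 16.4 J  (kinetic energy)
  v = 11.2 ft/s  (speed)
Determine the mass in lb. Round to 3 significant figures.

Solving KE = ½mv² for m: m = 2·KE/v².
KE = 16.4 J; v = 11.2 ft/s = 3.414 m/s.
m = 2.815 kg
2.815 kg × (1 lb / 0.4536 kg) = 6.205 lb

6.21 lb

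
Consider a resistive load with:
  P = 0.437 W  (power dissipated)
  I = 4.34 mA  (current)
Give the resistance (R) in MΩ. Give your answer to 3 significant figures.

Solving P = I²R for R: R = P/I².
P = 0.437 W; I = 4.34 mA = 0.004340 A.
R = 23201 Ω
23201 Ω × (1 MΩ / 1.000×10^6 Ω) = 0.02320 MΩ

0.0232 MΩ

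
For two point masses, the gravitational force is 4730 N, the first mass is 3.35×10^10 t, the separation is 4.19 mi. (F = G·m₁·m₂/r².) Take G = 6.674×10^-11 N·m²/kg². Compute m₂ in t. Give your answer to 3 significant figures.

From Newton's law of gravitation: m₂ = F·r²/(G·m₁).
F = 4730 N; m₁ = 3.35×10^10 t = 3.350×10^13 kg; r = 4.19 mi = 6743 m; G = 6.674×10^-11 N·m²/kg².
m₂ = 9.620×10^7 kg
9.620×10^7 kg × (1 t / 1000 kg) = 96196 t

96200 t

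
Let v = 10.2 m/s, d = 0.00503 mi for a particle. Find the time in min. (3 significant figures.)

Rearranging: t = d/v.
v = 10.2 m/s; d = 0.00503 mi = 8.095 m.
t = 0.7936 s
0.7936 s × (1 min / 60.00 s) = 0.01323 min

0.0132 min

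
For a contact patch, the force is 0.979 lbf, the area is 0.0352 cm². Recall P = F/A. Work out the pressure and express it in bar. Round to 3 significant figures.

Directly: P = F/A.
F = 0.979 lbf = 4.355 N; A = 0.0352 cm² = 3.520×10^-6 m².
P = 1.237×10^6 Pa
1.237×10^6 Pa × (1 bar / 1.000×10^5 Pa) = 12.37 bar

12.4 bar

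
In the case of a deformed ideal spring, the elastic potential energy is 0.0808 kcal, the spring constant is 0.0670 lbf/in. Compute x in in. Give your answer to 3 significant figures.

Solving U = ½k·x² for x: x = √(2U/k).
U = 0.0808 kcal = 338.1 J; k = 0.0670 lbf/in = 11.73 N/m.
x = 7.591 m
7.591 m × (1 in / 0.02540 m) = 298.9 in

299 in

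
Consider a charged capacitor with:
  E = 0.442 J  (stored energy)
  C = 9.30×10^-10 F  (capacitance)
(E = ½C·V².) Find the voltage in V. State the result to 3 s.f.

Rearranging E = ½C·V² for V: V = √(2E/C).
E = 0.442 J; C = 9.30×10^-10 F.
V = 30831 V

30800 V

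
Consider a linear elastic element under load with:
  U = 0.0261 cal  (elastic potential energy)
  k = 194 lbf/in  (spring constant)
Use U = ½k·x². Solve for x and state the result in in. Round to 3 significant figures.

0.0998 in

Solving U = ½k·x² for x: x = √(2U/k).
U = 0.0261 cal = 0.1092 J; k = 194 lbf/in = 33975 N/m.
x = 0.002535 m
0.002535 m × (1 in / 0.02540 m) = 0.09982 in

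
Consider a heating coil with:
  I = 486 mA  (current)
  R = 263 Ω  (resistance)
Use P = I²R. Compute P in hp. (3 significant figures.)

Directly: P = I²R.
I = 486 mA = 0.4860 A; R = 263 Ω.
P = 62.12 W
62.12 W × (1 hp / 745.7 W) = 0.08330 hp

0.0833 hp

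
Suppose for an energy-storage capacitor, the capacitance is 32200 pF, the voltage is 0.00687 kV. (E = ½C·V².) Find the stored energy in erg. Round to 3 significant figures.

7.60 erg

E is given directly by: E = ½CV².
C = 32200 pF = 3.220×10^-8 F; V = 0.00687 kV = 6.870 V.
E = 7.599×10^-7 J
7.599×10^-7 J × (1 erg / 1.000×10^-7 J) = 7.599 erg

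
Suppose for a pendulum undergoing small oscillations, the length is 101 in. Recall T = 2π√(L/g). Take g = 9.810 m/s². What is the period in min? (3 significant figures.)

0.0536 min

T is given directly by: T = 2π√(L/g).
L = 101 in = 2.565 m; g = 9.810 m/s².
T = 3.213 s
3.213 s × (1 min / 60.00 s) = 0.05355 min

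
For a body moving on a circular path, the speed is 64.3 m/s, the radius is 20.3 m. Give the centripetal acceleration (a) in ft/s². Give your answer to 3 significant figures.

a is given directly by: a = v²/r.
v = 64.3 m/s; r = 20.3 m.
a = 203.7 m/s²
203.7 m/s² × (1 ft/s² / 0.3048 m/s²) = 668.2 ft/s²

668 ft/s²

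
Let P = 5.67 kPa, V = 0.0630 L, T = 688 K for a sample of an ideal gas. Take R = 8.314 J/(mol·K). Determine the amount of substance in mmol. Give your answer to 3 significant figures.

0.0624 mmol

From the ideal-gas law: n = PV/(RT).
P = 5.67 kPa = 5670 Pa; V = 0.0630 L = 6.300×10^-5 m³; T = 688 K; R = 8.314 J/(mol·K).
n = 6.245×10^-5 mol
6.245×10^-5 mol × (1 mmol / 0.001000 mol) = 0.06245 mmol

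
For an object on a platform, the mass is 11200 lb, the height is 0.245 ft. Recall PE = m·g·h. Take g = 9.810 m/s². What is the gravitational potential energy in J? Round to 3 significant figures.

Directly: PE = mgh.
m = 11200 lb = 5080 kg; h = 0.245 ft = 0.07468 m; g = 9.810 m/s².
PE = 3722 J

3720 J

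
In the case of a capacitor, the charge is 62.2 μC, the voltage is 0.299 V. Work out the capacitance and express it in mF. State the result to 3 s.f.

Directly: C = Q/V.
Q = 62.2 μC = 6.220×10^-5 C; V = 0.299 V.
C = 2.080×10^-4 F
2.080×10^-4 F × (1 mF / 0.001000 F) = 0.2080 mF

0.208 mF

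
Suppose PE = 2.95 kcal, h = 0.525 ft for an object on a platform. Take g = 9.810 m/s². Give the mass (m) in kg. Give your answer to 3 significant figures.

7860 kg

Solving PE = m·g·h for m: m = PE/(g·h).
PE = 2.95 kcal = 12343 J; h = 0.525 ft = 0.1600 m; g = 9.810 m/s².
m = 7863 kg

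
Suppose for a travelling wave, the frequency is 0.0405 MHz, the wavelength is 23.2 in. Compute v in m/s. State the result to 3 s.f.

v is given directly by: v = fλ.
f = 0.0405 MHz = 40500 Hz; λ = 23.2 in = 0.5893 m.
v = 23866 m/s

23900 m/s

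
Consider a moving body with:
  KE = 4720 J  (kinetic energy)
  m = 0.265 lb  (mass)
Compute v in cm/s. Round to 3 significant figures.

28000 cm/s

Rearranging KE = ½mv² for v: v = √(2·KE/m).
KE = 4720 J; m = 0.265 lb = 0.1202 kg.
v = 280.2 m/s
280.2 m/s × (1 cm/s / 0.01000 m/s) = 28024 cm/s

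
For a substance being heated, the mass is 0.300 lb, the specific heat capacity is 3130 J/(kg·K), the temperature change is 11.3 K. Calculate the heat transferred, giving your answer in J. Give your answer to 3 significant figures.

Directly: Q = mcΔT.
m = 0.300 lb = 0.1361 kg; c = 3130 J/(kg·K); ΔT = 11.3 K.
Q = 4813 J

4810 J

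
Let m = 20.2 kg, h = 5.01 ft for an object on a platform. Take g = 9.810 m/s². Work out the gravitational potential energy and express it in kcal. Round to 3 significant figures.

Directly: PE = mgh.
m = 20.2 kg; h = 5.01 ft = 1.527 m; g = 9.810 m/s².
PE = 302.6 J
302.6 J × (1 kcal / 4184 J) = 0.07232 kcal

0.0723 kcal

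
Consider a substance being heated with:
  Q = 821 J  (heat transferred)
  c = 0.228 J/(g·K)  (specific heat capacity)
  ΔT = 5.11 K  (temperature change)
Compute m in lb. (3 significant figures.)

1.55 lb

Rearranging Q = m·c·ΔT for m: m = Q/(c·ΔT).
Q = 821 J; c = 0.228 J/(g·K) = 228.0 J/(kg·K); ΔT = 5.11 K.
m = 0.7047 kg
0.7047 kg × (1 lb / 0.4536 kg) = 1.554 lb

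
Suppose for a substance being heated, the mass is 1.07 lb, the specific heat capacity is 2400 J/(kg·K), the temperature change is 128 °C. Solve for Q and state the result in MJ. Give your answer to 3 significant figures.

0.149 MJ

Directly: Q = mcΔT.
m = 1.07 lb = 0.4853 kg; c = 2400 J/(kg·K); ΔT = 128 °C = 128.0 K.
Q = 1.491×10^5 J
1.491×10^5 J × (1 MJ / 1.000×10^6 J) = 0.1491 MJ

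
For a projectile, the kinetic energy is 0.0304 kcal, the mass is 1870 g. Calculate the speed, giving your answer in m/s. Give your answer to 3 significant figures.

11.7 m/s

Rearranging KE = ½mv² for v: v = √(2·KE/m).
KE = 0.0304 kcal = 127.2 J; m = 1870 g = 1.870 kg.
v = 11.66 m/s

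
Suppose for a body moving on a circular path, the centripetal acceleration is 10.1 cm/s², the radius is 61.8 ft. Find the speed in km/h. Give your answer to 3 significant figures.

Rearranging: v = √(a·r).
a = 10.1 cm/s² = 0.1010 m/s²; r = 61.8 ft = 18.84 m.
v = 1.379 m/s
1.379 m/s × (1 km/h / 0.2778 m/s) = 4.966 km/h

4.97 km/h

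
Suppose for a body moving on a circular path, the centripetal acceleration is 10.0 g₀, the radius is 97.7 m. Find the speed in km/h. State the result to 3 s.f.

Rearranging: v = √(a·r).
a = 10.0 g₀ = 98.07 m/s²; r = 97.7 m.
v = 97.88 m/s
97.88 m/s × (1 km/h / 0.2778 m/s) = 352.4 km/h

352 km/h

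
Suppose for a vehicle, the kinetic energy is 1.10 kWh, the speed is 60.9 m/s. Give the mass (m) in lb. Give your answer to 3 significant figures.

Solving KE = ½mv² for m: m = 2·KE/v².
KE = 1.10 kWh = 3.960×10^6 J; v = 60.9 m/s.
m = 2135 kg
2135 kg × (1 lb / 0.4536 kg) = 4708 lb

4710 lb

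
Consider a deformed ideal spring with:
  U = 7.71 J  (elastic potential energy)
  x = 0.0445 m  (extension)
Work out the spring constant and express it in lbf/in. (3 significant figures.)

Solving U = ½k·x² for k: k = 2U/x².
U = 7.71 J; x = 0.0445 m.
k = 7787 N/m
7787 N/m × (1 lbf/in / 175.1 N/m) = 44.46 lbf/in

44.5 lbf/in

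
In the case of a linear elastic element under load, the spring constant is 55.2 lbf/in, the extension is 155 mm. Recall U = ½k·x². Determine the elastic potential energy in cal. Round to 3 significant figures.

Directly: U = ½kx².
k = 55.2 lbf/in = 9667 N/m; x = 155 mm = 0.1550 m.
U = 116.1 J
116.1 J × (1 cal / 4.184 J) = 27.75 cal

27.8 cal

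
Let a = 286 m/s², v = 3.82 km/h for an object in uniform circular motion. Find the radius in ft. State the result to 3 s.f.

Rearranging a = v²/r for r: r = v²/a.
a = 286 m/s²; v = 3.82 km/h = 1.061 m/s.
r = 0.003937 m
0.003937 m × (1 ft / 0.3048 m) = 0.01292 ft

0.0129 ft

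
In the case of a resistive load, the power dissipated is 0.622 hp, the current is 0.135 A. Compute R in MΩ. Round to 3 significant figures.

Rearranging: R = P/I².
P = 0.622 hp = 463.8 W; I = 0.135 A.
R = 25450 Ω
25450 Ω × (1 MΩ / 1.000×10^6 Ω) = 0.02545 MΩ

0.0254 MΩ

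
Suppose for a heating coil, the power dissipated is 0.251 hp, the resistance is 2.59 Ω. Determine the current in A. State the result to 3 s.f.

8.50 A

Solving P = I²R for I: I = √(P/R).
P = 0.251 hp = 187.2 W; R = 2.59 Ω.
I = 8.501 A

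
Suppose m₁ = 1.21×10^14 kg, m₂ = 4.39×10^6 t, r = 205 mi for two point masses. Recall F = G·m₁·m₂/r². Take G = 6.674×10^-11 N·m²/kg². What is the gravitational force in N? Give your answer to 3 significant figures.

326 N

Directly: F = Gm₁m₂/r².
m₁ = 1.21×10^14 kg; m₂ = 4.39×10^6 t = 4.390×10^9 kg; r = 205 mi = 3.299×10^5 m; G = 6.674×10^-11 N·m²/kg².
F = 325.7 N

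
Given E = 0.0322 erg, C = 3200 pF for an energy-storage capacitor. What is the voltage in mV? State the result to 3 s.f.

1420 mV

Rearranging E = ½C·V² for V: V = √(2E/C).
E = 0.0322 erg = 3.220×10^-9 J; C = 3200 pF = 3.200×10^-9 F.
V = 1.419 V
1.419 V × (1 mV / 0.001000 V) = 1419 mV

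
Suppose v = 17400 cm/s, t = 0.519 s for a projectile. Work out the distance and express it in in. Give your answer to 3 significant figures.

Rearranging: d = v·t.
v = 17400 cm/s = 174.0 m/s; t = 0.519 s.
d = 90.31 m
90.31 m × (1 in / 0.02540 m) = 3555 in

3560 in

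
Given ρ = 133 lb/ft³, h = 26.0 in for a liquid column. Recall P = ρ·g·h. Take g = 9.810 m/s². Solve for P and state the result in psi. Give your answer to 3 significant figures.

2.00 psi

P is given directly by: P = ρgh.
ρ = 133 lb/ft³ = 2130 kg/m³; h = 26.0 in = 0.6604 m; g = 9.810 m/s².
P = 13802 Pa
13802 Pa × (1 psi / 6895 Pa) = 2.002 psi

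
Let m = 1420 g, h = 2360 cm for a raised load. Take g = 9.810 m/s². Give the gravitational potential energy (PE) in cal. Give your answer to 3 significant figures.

78.6 cal

Directly: PE = mgh.
m = 1420 g = 1.420 kg; h = 2360 cm = 23.60 m; g = 9.810 m/s².
PE = 328.8 J  (the unit combination reduces to kg·m²/s² = J)
328.8 J × (1 cal / 4.184 J) = 78.57 cal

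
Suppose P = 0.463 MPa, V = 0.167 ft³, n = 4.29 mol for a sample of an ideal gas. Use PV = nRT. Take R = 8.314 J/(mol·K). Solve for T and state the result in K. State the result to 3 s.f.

Rearranging PV = nRT for T: T = PV/(nR).
P = 0.463 MPa = 4.630×10^5 Pa; V = 0.167 ft³ = 0.004729 m³; n = 4.29 mol; R = 8.314 J/(mol·K).
T = 61.39 K

61.4 K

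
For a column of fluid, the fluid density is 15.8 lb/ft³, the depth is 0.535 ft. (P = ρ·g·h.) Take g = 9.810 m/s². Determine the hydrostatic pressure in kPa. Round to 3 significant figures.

P is given directly by: P = ρgh.
ρ = 15.8 lb/ft³ = 253.1 kg/m³; h = 0.535 ft = 0.1631 m; g = 9.810 m/s².
P = 404.9 Pa  (the unit combination reduces to kg/(m·s²) = Pa)
404.9 Pa × (1 kPa / 1000 Pa) = 0.4049 kPa

0.405 kPa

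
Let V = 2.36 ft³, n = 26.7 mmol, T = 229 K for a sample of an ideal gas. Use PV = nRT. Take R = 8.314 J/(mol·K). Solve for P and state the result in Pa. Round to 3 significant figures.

From the ideal-gas law: P = nRT/V.
V = 2.36 ft³ = 0.06683 m³; n = 26.7 mmol = 0.02670 mol; T = 229 K; R = 8.314 J/(mol·K).
P = 760.7 Pa  (the unit combination reduces to kg/(m·s²) = Pa)

761 Pa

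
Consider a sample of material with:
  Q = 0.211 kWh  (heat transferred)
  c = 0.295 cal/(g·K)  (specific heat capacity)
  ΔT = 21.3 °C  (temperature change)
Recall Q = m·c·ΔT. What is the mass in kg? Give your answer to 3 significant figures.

28.9 kg

Rearranging Q = m·c·ΔT for m: m = Q/(c·ΔT).
Q = 0.211 kWh = 7.596×10^5 J; c = 0.295 cal/(g·K) = 1234 J/(kg·K); ΔT = 21.3 °C = 21.30 K.
m = 28.89 kg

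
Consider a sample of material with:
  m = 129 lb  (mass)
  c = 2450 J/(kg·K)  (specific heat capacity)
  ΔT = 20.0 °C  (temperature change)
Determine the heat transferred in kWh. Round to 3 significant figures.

0.796 kWh

Directly: Q = mcΔT.
m = 129 lb = 58.51 kg; c = 2450 J/(kg·K); ΔT = 20.0 °C = 20.00 K.
Q = 2.867×10^6 J  (the unit combination reduces to kg·m²/s² = J)
2.867×10^6 J × (1 kWh / 3.600×10^6 J) = 0.7964 kWh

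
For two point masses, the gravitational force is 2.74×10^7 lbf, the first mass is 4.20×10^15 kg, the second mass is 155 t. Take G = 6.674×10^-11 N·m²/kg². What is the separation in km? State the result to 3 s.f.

0.0189 km

From Newton's law of gravitation: r = √(G·m₁m₂/F).
F = 2.74×10^7 lbf = 1.219×10^8 N; m₁ = 4.20×10^15 kg; m₂ = 155 t = 1.550×10^5 kg; G = 6.674×10^-11 N·m²/kg².
r = 18.88 m
18.88 m × (1 km / 1000 m) = 0.01888 km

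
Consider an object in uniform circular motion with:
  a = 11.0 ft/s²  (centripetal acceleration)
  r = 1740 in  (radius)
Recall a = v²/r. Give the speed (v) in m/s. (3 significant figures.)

12.2 m/s

Solving a = v²/r for v: v = √(a·r).
a = 11.0 ft/s² = 3.353 m/s²; r = 1740 in = 44.20 m.
v = 12.17 m/s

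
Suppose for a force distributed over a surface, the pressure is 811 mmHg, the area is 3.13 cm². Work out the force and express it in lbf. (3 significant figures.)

Rearranging: F = P·A.
P = 811 mmHg = 1.081×10^5 Pa; A = 3.13 cm² = 3.130×10^-4 m².
F = 33.84 N
33.84 N × (1 lbf / 4.448 N) = 7.608 lbf

7.61 lbf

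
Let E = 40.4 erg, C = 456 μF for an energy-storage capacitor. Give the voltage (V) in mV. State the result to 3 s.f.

133 mV

Rearranging E = ½C·V² for V: V = √(2E/C).
E = 40.4 erg = 4.040×10^-6 J; C = 456 μF = 4.560×10^-4 F.
V = 0.1331 V
0.1331 V × (1 mV / 0.001000 V) = 133.1 mV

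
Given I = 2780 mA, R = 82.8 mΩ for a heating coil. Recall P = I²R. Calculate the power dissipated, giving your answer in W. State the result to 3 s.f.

P is given directly by: P = I²R.
I = 2780 mA = 2.780 A; R = 82.8 mΩ = 0.08280 Ω.
P = 0.6399 W

0.640 W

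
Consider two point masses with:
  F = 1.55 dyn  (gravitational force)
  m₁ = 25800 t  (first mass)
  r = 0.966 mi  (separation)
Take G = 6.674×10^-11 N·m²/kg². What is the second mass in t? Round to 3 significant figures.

From Newton's law of gravitation: m₂ = F·r²/(G·m₁).
F = 1.55 dyn = 1.550×10^-5 N; m₁ = 25800 t = 2.580×10^7 kg; r = 0.966 mi = 1555 m; G = 6.674×10^-11 N·m²/kg².
m₂ = 21756 kg
21756 kg × (1 t / 1000 kg) = 21.76 t

21.8 t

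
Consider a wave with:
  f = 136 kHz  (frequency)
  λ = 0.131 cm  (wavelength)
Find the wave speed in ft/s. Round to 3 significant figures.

v is given directly by: v = fλ.
f = 136 kHz = 1.360×10^5 Hz; λ = 0.131 cm = 0.001310 m.
v = 178.2 m/s
178.2 m/s × (1 ft/s / 0.3048 m/s) = 584.5 ft/s

585 ft/s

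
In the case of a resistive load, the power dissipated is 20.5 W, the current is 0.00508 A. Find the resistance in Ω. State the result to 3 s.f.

Rearranging P = I²R for R: R = P/I².
P = 20.5 W; I = 0.00508 A.
R = 7.944×10^5 Ω

7.94×10^5 Ω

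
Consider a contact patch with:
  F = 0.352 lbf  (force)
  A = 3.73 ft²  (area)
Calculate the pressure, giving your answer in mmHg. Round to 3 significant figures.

Directly: P = F/A.
F = 0.352 lbf = 1.566 N; A = 3.73 ft² = 0.3465 m².
P = 4.518 Pa  (the unit combination reduces to kg/(m·s²) = Pa)
4.518 Pa × (1 mmHg / 133.3 Pa) = 0.03389 mmHg

0.0339 mmHg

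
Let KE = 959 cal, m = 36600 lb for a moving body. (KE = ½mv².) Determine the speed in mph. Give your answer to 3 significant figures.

1.56 mph

Rearranging: v = √(2·KE/m).
KE = 959 cal = 4012 J; m = 36600 lb = 16601 kg.
v = 0.6953 m/s
0.6953 m/s × (1 mph / 0.4470 m/s) = 1.555 mph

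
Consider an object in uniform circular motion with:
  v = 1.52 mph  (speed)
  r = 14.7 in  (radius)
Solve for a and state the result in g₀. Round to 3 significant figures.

0.126 g₀

Directly: a = v²/r.
v = 1.52 mph = 0.6795 m/s; r = 14.7 in = 0.3734 m.
a = 1.237 m/s²
1.237 m/s² × (1 g₀ / 9.807 m/s²) = 0.1261 g₀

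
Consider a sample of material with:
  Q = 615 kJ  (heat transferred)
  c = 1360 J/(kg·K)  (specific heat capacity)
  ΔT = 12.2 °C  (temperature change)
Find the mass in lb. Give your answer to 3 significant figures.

81.7 lb

Solving Q = m·c·ΔT for m: m = Q/(c·ΔT).
Q = 615 kJ = 6.150×10^5 J; c = 1360 J/(kg·K); ΔT = 12.2 °C = 12.20 K.
m = 37.07 kg
37.07 kg × (1 lb / 0.4536 kg) = 81.72 lb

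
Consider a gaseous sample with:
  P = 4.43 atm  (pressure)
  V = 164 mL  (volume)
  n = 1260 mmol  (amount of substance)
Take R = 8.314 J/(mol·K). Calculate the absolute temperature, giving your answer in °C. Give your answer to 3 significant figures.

Solving PV = nRT for T: T = PV/(nR).
P = 4.43 atm = 4.489×10^5 Pa; V = 164 mL = 1.640×10^-4 m³; n = 1260 mmol = 1.260 mol; R = 8.314 J/(mol·K).
T = 7.027 K
7.027 K − 273.15 = -266.1 °C

-266 °C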